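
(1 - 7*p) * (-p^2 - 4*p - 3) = 7*p^3 + 27*p^2 + 17*p - 3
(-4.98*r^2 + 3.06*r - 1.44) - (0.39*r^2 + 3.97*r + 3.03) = -5.37*r^2 - 0.91*r - 4.47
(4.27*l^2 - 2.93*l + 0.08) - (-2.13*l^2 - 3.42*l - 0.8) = 6.4*l^2 + 0.49*l + 0.88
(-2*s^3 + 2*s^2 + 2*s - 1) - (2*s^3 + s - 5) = -4*s^3 + 2*s^2 + s + 4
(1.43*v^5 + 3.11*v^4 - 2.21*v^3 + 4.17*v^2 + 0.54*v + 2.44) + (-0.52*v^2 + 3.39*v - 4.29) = 1.43*v^5 + 3.11*v^4 - 2.21*v^3 + 3.65*v^2 + 3.93*v - 1.85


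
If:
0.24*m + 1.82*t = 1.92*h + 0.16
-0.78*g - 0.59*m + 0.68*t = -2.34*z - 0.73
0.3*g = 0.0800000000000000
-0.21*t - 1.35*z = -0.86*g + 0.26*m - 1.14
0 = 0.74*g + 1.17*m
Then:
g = 0.27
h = -9.32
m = -0.17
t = -9.72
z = 2.56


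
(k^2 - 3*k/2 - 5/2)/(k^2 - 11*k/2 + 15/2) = (k + 1)/(k - 3)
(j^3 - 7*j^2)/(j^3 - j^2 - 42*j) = j/(j + 6)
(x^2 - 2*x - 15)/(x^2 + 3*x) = (x - 5)/x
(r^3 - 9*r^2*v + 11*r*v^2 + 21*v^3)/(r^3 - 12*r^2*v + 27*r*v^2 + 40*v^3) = (r^2 - 10*r*v + 21*v^2)/(r^2 - 13*r*v + 40*v^2)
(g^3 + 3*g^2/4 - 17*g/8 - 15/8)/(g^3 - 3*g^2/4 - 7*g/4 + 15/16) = 2*(g + 1)/(2*g - 1)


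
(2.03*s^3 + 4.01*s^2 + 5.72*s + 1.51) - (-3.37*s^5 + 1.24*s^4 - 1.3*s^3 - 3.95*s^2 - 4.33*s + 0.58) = 3.37*s^5 - 1.24*s^4 + 3.33*s^3 + 7.96*s^2 + 10.05*s + 0.93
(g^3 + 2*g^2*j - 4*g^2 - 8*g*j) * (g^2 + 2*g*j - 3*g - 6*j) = g^5 + 4*g^4*j - 7*g^4 + 4*g^3*j^2 - 28*g^3*j + 12*g^3 - 28*g^2*j^2 + 48*g^2*j + 48*g*j^2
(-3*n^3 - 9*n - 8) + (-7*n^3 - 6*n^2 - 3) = -10*n^3 - 6*n^2 - 9*n - 11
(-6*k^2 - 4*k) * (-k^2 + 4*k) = 6*k^4 - 20*k^3 - 16*k^2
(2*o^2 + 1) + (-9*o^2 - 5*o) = -7*o^2 - 5*o + 1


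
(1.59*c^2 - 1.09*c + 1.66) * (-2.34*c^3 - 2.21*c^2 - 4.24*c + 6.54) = -3.7206*c^5 - 0.9633*c^4 - 8.2171*c^3 + 11.3516*c^2 - 14.167*c + 10.8564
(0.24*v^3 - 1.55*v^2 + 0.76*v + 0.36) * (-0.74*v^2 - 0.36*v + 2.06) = -0.1776*v^5 + 1.0606*v^4 + 0.49*v^3 - 3.733*v^2 + 1.436*v + 0.7416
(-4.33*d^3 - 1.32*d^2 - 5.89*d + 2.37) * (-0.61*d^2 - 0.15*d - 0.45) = 2.6413*d^5 + 1.4547*d^4 + 5.7394*d^3 + 0.0318000000000001*d^2 + 2.295*d - 1.0665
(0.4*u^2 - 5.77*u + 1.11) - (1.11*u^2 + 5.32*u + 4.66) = -0.71*u^2 - 11.09*u - 3.55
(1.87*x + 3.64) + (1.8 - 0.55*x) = 1.32*x + 5.44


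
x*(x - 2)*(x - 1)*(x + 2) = x^4 - x^3 - 4*x^2 + 4*x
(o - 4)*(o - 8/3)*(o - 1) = o^3 - 23*o^2/3 + 52*o/3 - 32/3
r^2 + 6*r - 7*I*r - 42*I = (r + 6)*(r - 7*I)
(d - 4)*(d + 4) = d^2 - 16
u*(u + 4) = u^2 + 4*u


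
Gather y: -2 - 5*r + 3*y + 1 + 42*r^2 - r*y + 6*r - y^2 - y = 42*r^2 + r - y^2 + y*(2 - r) - 1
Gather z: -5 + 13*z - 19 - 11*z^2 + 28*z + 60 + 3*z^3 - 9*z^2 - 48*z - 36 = 3*z^3 - 20*z^2 - 7*z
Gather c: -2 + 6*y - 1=6*y - 3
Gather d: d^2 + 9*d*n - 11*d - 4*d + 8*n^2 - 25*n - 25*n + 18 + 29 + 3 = d^2 + d*(9*n - 15) + 8*n^2 - 50*n + 50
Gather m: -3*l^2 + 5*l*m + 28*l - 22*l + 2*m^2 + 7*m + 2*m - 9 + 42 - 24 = -3*l^2 + 6*l + 2*m^2 + m*(5*l + 9) + 9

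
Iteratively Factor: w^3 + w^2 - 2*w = (w + 2)*(w^2 - w) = w*(w + 2)*(w - 1)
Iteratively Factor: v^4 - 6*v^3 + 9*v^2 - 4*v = (v - 1)*(v^3 - 5*v^2 + 4*v) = (v - 4)*(v - 1)*(v^2 - v) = v*(v - 4)*(v - 1)*(v - 1)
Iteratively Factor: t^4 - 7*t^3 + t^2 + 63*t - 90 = (t - 3)*(t^3 - 4*t^2 - 11*t + 30) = (t - 5)*(t - 3)*(t^2 + t - 6) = (t - 5)*(t - 3)*(t - 2)*(t + 3)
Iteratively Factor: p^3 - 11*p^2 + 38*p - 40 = (p - 4)*(p^2 - 7*p + 10) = (p - 4)*(p - 2)*(p - 5)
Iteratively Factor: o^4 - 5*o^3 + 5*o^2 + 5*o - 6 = (o - 1)*(o^3 - 4*o^2 + o + 6) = (o - 1)*(o + 1)*(o^2 - 5*o + 6) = (o - 3)*(o - 1)*(o + 1)*(o - 2)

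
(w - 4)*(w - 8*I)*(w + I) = w^3 - 4*w^2 - 7*I*w^2 + 8*w + 28*I*w - 32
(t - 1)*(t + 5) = t^2 + 4*t - 5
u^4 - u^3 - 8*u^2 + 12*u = u*(u - 2)^2*(u + 3)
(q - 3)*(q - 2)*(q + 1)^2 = q^4 - 3*q^3 - 3*q^2 + 7*q + 6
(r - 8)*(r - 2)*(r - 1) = r^3 - 11*r^2 + 26*r - 16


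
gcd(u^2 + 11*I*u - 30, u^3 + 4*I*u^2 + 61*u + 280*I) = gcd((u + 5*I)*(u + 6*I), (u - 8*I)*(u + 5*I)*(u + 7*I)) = u + 5*I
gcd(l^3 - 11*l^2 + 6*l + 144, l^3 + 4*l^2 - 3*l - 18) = l + 3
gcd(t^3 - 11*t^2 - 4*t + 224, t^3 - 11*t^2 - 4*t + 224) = t^3 - 11*t^2 - 4*t + 224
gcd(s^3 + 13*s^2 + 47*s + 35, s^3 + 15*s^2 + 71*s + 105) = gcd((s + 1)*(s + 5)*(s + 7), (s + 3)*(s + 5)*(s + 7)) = s^2 + 12*s + 35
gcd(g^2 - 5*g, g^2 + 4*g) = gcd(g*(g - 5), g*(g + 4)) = g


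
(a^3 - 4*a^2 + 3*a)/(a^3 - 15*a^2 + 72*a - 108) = a*(a - 1)/(a^2 - 12*a + 36)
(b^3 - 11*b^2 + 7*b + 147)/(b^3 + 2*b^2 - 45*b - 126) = (b - 7)/(b + 6)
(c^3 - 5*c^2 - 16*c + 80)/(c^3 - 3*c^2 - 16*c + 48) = (c - 5)/(c - 3)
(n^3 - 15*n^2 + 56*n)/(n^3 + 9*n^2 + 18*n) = (n^2 - 15*n + 56)/(n^2 + 9*n + 18)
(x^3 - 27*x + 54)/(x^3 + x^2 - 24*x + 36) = (x - 3)/(x - 2)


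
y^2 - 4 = (y - 2)*(y + 2)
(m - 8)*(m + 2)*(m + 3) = m^3 - 3*m^2 - 34*m - 48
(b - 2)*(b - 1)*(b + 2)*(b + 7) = b^4 + 6*b^3 - 11*b^2 - 24*b + 28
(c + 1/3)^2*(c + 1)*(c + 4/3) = c^4 + 3*c^3 + 3*c^2 + 31*c/27 + 4/27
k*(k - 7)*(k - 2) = k^3 - 9*k^2 + 14*k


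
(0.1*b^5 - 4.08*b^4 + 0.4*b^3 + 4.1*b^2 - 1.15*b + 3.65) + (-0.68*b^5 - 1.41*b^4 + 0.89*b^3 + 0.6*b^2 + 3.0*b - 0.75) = -0.58*b^5 - 5.49*b^4 + 1.29*b^3 + 4.7*b^2 + 1.85*b + 2.9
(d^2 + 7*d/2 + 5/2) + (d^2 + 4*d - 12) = 2*d^2 + 15*d/2 - 19/2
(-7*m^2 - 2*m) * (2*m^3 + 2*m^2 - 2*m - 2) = -14*m^5 - 18*m^4 + 10*m^3 + 18*m^2 + 4*m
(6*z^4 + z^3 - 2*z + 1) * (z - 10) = 6*z^5 - 59*z^4 - 10*z^3 - 2*z^2 + 21*z - 10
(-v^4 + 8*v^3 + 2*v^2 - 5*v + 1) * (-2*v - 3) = 2*v^5 - 13*v^4 - 28*v^3 + 4*v^2 + 13*v - 3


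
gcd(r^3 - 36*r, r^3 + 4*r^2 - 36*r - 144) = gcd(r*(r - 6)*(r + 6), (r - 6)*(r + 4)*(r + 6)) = r^2 - 36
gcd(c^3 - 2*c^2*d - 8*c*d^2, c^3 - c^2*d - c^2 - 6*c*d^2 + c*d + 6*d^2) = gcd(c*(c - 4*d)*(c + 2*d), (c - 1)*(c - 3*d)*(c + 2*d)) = c + 2*d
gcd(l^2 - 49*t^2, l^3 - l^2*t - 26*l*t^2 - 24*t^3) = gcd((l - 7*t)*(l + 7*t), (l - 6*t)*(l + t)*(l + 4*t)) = 1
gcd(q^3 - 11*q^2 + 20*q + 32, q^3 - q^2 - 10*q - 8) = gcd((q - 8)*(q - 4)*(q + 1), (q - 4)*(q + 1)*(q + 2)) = q^2 - 3*q - 4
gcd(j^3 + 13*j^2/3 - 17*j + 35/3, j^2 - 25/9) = j - 5/3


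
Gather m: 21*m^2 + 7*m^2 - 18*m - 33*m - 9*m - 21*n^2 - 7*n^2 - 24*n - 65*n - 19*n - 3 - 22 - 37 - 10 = 28*m^2 - 60*m - 28*n^2 - 108*n - 72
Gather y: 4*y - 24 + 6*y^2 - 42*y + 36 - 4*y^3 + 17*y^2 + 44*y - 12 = -4*y^3 + 23*y^2 + 6*y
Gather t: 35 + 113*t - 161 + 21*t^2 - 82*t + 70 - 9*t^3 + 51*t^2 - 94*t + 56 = -9*t^3 + 72*t^2 - 63*t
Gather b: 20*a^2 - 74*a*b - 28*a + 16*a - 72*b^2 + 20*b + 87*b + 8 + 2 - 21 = 20*a^2 - 12*a - 72*b^2 + b*(107 - 74*a) - 11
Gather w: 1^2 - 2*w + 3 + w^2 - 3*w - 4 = w^2 - 5*w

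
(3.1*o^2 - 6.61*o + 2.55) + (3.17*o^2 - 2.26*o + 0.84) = 6.27*o^2 - 8.87*o + 3.39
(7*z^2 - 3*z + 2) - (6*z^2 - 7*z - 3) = z^2 + 4*z + 5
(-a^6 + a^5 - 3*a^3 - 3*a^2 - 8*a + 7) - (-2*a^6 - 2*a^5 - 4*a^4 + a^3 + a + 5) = a^6 + 3*a^5 + 4*a^4 - 4*a^3 - 3*a^2 - 9*a + 2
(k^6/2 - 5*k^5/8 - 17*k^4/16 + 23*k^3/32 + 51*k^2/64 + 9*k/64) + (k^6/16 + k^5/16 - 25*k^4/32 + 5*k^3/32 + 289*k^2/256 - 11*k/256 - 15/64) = 9*k^6/16 - 9*k^5/16 - 59*k^4/32 + 7*k^3/8 + 493*k^2/256 + 25*k/256 - 15/64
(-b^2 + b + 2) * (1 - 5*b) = 5*b^3 - 6*b^2 - 9*b + 2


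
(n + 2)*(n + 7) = n^2 + 9*n + 14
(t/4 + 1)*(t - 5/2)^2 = t^3/4 - t^2/4 - 55*t/16 + 25/4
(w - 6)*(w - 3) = w^2 - 9*w + 18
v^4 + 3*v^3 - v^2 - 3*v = v*(v - 1)*(v + 1)*(v + 3)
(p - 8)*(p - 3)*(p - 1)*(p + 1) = p^4 - 11*p^3 + 23*p^2 + 11*p - 24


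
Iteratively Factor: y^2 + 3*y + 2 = (y + 1)*(y + 2)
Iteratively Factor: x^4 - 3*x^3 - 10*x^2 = (x + 2)*(x^3 - 5*x^2) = (x - 5)*(x + 2)*(x^2) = x*(x - 5)*(x + 2)*(x)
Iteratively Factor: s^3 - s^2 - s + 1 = (s + 1)*(s^2 - 2*s + 1) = (s - 1)*(s + 1)*(s - 1)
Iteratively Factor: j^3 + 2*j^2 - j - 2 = (j + 2)*(j^2 - 1) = (j - 1)*(j + 2)*(j + 1)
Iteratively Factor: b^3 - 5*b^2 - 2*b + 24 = (b + 2)*(b^2 - 7*b + 12) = (b - 4)*(b + 2)*(b - 3)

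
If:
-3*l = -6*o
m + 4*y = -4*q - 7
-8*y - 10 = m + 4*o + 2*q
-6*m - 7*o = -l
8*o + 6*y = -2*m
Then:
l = 52/11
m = -65/33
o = 26/11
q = 245/198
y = -247/99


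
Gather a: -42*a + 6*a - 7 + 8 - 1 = -36*a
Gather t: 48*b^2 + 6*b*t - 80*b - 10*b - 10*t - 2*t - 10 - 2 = 48*b^2 - 90*b + t*(6*b - 12) - 12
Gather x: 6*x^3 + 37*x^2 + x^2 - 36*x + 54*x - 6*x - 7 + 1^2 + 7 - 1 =6*x^3 + 38*x^2 + 12*x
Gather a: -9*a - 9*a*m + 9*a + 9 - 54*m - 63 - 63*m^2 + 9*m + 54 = -9*a*m - 63*m^2 - 45*m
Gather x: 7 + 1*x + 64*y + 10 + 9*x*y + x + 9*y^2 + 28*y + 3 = x*(9*y + 2) + 9*y^2 + 92*y + 20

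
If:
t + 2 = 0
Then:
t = -2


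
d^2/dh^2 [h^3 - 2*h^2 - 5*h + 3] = 6*h - 4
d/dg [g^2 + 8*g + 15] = 2*g + 8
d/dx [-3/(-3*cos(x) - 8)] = 9*sin(x)/(3*cos(x) + 8)^2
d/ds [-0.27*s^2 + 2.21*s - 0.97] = 2.21 - 0.54*s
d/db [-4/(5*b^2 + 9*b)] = 4*(10*b + 9)/(b^2*(5*b + 9)^2)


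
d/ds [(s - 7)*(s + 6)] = 2*s - 1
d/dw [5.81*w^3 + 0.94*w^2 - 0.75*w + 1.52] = 17.43*w^2 + 1.88*w - 0.75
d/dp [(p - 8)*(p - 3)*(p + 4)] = 3*p^2 - 14*p - 20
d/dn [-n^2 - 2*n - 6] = -2*n - 2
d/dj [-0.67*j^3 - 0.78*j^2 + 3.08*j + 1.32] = -2.01*j^2 - 1.56*j + 3.08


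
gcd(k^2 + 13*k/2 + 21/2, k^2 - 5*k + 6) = 1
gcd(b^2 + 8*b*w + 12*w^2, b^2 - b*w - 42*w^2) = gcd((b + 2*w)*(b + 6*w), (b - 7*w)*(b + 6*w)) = b + 6*w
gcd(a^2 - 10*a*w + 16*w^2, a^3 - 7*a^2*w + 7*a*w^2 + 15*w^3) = 1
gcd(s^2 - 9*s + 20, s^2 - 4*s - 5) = s - 5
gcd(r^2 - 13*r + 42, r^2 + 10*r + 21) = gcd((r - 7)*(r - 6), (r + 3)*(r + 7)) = 1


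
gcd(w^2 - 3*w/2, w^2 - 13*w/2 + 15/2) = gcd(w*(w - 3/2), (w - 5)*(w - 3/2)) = w - 3/2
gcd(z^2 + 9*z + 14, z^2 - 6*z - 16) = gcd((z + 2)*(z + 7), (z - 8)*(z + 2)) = z + 2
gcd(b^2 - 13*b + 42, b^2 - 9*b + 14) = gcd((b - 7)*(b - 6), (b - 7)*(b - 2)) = b - 7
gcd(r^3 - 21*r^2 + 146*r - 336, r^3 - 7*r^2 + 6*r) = r - 6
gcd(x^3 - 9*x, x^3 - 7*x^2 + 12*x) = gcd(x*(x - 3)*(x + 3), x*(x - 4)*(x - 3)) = x^2 - 3*x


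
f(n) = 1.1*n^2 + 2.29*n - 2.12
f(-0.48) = -2.97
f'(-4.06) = -6.64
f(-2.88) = 0.41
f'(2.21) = 7.15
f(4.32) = 28.30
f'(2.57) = 7.94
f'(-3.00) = -4.31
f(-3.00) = 0.91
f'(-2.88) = -4.05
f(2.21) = 8.31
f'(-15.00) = -30.71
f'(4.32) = 11.79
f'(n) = 2.2*n + 2.29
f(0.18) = -1.67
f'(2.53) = 7.86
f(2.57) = 11.03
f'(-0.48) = 1.23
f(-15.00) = 211.03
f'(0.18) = 2.69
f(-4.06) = 6.71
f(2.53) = 10.71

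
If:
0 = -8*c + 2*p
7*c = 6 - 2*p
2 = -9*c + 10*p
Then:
No Solution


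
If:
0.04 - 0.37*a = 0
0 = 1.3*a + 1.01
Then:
No Solution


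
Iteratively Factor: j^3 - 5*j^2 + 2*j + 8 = (j + 1)*(j^2 - 6*j + 8) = (j - 4)*(j + 1)*(j - 2)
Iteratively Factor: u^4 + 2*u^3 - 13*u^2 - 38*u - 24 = (u + 3)*(u^3 - u^2 - 10*u - 8) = (u - 4)*(u + 3)*(u^2 + 3*u + 2) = (u - 4)*(u + 2)*(u + 3)*(u + 1)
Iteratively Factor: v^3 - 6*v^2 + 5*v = (v - 5)*(v^2 - v) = v*(v - 5)*(v - 1)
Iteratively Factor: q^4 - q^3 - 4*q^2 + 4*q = (q + 2)*(q^3 - 3*q^2 + 2*q) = q*(q + 2)*(q^2 - 3*q + 2) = q*(q - 1)*(q + 2)*(q - 2)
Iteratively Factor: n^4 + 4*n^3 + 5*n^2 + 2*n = (n + 1)*(n^3 + 3*n^2 + 2*n) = (n + 1)*(n + 2)*(n^2 + n) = (n + 1)^2*(n + 2)*(n)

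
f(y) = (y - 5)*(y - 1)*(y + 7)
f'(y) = (y - 5)*(y - 1) + (y - 5)*(y + 7) + (y - 1)*(y + 7) = 3*y^2 + 2*y - 37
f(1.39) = -11.81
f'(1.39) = -28.42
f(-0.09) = 38.34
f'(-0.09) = -37.16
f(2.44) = -34.80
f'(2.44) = -14.26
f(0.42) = 19.71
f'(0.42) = -35.63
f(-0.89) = 68.02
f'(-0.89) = -36.40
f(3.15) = -40.37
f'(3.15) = -0.93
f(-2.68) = 122.09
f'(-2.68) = -20.81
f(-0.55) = 55.49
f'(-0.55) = -37.19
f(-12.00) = -1105.00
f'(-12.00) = 371.00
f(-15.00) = -2560.00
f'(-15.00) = 608.00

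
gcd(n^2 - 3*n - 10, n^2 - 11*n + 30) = n - 5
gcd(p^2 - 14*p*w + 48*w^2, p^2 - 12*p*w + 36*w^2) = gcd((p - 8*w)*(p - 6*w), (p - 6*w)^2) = p - 6*w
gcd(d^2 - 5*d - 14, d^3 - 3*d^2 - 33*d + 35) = d - 7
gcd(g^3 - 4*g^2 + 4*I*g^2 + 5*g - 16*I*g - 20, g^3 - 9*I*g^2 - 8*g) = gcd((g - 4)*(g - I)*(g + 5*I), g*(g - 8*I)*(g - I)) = g - I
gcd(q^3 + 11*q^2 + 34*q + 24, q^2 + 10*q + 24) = q^2 + 10*q + 24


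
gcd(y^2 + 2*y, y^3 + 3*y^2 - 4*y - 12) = y + 2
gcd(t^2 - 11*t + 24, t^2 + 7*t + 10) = 1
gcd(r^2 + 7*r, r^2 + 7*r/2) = r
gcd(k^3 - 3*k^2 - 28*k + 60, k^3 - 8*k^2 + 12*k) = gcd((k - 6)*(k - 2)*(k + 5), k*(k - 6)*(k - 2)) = k^2 - 8*k + 12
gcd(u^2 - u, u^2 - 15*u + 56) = 1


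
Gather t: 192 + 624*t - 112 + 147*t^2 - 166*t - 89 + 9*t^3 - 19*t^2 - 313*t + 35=9*t^3 + 128*t^2 + 145*t + 26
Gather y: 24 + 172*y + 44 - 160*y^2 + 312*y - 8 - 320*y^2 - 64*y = -480*y^2 + 420*y + 60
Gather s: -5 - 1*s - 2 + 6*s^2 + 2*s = 6*s^2 + s - 7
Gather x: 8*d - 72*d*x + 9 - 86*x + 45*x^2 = 8*d + 45*x^2 + x*(-72*d - 86) + 9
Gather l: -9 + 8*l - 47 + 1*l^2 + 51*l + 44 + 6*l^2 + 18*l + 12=7*l^2 + 77*l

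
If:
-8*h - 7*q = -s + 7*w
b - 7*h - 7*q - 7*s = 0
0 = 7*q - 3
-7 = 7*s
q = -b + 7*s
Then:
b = -52/7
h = -24/49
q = 3/7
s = -1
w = -4/343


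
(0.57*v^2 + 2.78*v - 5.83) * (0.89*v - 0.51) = 0.5073*v^3 + 2.1835*v^2 - 6.6065*v + 2.9733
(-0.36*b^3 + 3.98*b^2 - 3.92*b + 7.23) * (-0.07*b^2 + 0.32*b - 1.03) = 0.0252*b^5 - 0.3938*b^4 + 1.9188*b^3 - 5.8599*b^2 + 6.3512*b - 7.4469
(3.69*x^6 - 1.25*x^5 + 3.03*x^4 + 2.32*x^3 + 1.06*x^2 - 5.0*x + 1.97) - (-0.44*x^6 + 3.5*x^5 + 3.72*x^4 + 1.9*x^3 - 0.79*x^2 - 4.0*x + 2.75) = 4.13*x^6 - 4.75*x^5 - 0.69*x^4 + 0.42*x^3 + 1.85*x^2 - 1.0*x - 0.78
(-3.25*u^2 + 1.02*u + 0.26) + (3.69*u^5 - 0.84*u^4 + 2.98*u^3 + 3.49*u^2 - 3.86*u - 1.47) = 3.69*u^5 - 0.84*u^4 + 2.98*u^3 + 0.24*u^2 - 2.84*u - 1.21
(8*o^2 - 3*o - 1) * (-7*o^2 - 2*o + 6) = -56*o^4 + 5*o^3 + 61*o^2 - 16*o - 6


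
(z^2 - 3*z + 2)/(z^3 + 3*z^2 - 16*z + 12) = 1/(z + 6)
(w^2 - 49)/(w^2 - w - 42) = (w + 7)/(w + 6)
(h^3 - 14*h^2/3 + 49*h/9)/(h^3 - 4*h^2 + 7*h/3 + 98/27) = 3*h/(3*h + 2)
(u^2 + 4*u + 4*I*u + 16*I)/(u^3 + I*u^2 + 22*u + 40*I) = (u + 4)/(u^2 - 3*I*u + 10)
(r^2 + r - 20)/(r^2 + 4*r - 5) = (r - 4)/(r - 1)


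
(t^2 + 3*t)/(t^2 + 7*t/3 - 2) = 3*t/(3*t - 2)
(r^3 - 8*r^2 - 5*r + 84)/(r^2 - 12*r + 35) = (r^2 - r - 12)/(r - 5)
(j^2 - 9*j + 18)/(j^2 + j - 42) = (j - 3)/(j + 7)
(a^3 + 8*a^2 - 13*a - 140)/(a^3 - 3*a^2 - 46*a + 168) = (a + 5)/(a - 6)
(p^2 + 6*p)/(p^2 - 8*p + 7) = p*(p + 6)/(p^2 - 8*p + 7)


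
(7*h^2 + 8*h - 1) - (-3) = 7*h^2 + 8*h + 2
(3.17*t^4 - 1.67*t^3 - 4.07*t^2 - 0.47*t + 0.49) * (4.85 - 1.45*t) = -4.5965*t^5 + 17.796*t^4 - 2.198*t^3 - 19.058*t^2 - 2.99*t + 2.3765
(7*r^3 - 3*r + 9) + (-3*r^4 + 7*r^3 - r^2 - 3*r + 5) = -3*r^4 + 14*r^3 - r^2 - 6*r + 14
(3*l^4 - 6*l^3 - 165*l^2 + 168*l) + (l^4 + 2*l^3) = 4*l^4 - 4*l^3 - 165*l^2 + 168*l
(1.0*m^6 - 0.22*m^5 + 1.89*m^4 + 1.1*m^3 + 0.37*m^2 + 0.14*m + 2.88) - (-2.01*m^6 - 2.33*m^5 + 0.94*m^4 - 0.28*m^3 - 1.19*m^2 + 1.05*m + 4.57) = 3.01*m^6 + 2.11*m^5 + 0.95*m^4 + 1.38*m^3 + 1.56*m^2 - 0.91*m - 1.69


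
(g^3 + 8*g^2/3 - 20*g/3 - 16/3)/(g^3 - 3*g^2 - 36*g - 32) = (3*g^2 - 4*g - 4)/(3*(g^2 - 7*g - 8))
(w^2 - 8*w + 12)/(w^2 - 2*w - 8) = (-w^2 + 8*w - 12)/(-w^2 + 2*w + 8)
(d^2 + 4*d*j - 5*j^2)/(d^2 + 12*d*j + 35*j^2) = (d - j)/(d + 7*j)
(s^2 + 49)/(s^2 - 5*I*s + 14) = (s + 7*I)/(s + 2*I)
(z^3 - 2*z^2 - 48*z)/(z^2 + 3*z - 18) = z*(z - 8)/(z - 3)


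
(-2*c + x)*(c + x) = -2*c^2 - c*x + x^2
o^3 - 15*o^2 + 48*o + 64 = (o - 8)^2*(o + 1)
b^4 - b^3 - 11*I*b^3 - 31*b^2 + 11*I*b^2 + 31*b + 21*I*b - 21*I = (b - 7*I)*(b - 3*I)*(-I*b + I)*(I*b + 1)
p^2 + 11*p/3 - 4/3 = (p - 1/3)*(p + 4)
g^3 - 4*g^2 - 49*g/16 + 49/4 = (g - 4)*(g - 7/4)*(g + 7/4)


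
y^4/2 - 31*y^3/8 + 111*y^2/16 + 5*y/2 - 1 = (y/2 + 1/4)*(y - 4)^2*(y - 1/4)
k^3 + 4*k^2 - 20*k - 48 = (k - 4)*(k + 2)*(k + 6)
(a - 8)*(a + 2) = a^2 - 6*a - 16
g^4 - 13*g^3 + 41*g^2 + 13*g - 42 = (g - 7)*(g - 6)*(g - 1)*(g + 1)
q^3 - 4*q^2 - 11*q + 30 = (q - 5)*(q - 2)*(q + 3)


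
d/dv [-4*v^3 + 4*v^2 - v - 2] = -12*v^2 + 8*v - 1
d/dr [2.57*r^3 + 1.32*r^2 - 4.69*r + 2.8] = 7.71*r^2 + 2.64*r - 4.69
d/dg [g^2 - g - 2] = 2*g - 1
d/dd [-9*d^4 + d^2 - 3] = -36*d^3 + 2*d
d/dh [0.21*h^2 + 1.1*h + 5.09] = 0.42*h + 1.1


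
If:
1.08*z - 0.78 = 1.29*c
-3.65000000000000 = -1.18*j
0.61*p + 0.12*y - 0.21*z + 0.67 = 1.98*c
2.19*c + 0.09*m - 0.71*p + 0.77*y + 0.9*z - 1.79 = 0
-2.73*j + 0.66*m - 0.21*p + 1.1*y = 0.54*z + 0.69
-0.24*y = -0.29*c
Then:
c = -0.42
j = 3.09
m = 14.14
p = -2.27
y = -0.50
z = 0.22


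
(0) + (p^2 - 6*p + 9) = p^2 - 6*p + 9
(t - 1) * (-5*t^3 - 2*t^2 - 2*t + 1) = -5*t^4 + 3*t^3 + 3*t - 1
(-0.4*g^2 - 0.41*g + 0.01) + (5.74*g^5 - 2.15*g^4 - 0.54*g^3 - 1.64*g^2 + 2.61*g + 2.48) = 5.74*g^5 - 2.15*g^4 - 0.54*g^3 - 2.04*g^2 + 2.2*g + 2.49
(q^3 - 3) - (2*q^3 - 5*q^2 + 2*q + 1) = -q^3 + 5*q^2 - 2*q - 4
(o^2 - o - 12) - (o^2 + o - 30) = 18 - 2*o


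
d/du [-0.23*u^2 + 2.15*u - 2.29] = 2.15 - 0.46*u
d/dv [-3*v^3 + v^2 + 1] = v*(2 - 9*v)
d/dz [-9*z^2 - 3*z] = -18*z - 3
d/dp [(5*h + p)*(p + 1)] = 5*h + 2*p + 1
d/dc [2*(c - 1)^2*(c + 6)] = 2*(c - 1)*(3*c + 11)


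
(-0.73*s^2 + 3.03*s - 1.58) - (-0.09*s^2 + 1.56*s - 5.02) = -0.64*s^2 + 1.47*s + 3.44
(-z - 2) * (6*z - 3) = -6*z^2 - 9*z + 6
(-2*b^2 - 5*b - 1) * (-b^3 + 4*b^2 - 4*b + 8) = 2*b^5 - 3*b^4 - 11*b^3 - 36*b - 8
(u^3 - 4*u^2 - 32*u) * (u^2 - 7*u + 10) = u^5 - 11*u^4 + 6*u^3 + 184*u^2 - 320*u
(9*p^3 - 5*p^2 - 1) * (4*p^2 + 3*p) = 36*p^5 + 7*p^4 - 15*p^3 - 4*p^2 - 3*p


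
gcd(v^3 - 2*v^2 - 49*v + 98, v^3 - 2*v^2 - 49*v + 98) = v^3 - 2*v^2 - 49*v + 98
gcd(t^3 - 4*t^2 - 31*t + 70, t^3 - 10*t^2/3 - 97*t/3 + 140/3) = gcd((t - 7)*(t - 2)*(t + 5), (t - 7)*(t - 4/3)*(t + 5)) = t^2 - 2*t - 35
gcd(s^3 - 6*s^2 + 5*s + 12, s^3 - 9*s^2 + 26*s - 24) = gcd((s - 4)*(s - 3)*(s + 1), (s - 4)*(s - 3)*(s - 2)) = s^2 - 7*s + 12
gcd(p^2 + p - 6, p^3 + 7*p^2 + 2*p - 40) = p - 2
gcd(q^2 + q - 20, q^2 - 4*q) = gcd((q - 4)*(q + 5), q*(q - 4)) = q - 4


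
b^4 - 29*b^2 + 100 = (b - 5)*(b - 2)*(b + 2)*(b + 5)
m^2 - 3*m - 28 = (m - 7)*(m + 4)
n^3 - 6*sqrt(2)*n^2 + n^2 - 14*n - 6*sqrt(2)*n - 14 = (n + 1)*(n - 7*sqrt(2))*(n + sqrt(2))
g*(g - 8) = g^2 - 8*g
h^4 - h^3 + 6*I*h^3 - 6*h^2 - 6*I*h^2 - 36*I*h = h*(h - 3)*(h + 2)*(h + 6*I)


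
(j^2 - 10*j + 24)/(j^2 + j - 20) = (j - 6)/(j + 5)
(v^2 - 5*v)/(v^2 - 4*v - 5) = v/(v + 1)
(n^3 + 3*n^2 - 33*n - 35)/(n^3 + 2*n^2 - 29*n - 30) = (n + 7)/(n + 6)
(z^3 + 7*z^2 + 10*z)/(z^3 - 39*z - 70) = z/(z - 7)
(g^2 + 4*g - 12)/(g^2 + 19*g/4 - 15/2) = 4*(g - 2)/(4*g - 5)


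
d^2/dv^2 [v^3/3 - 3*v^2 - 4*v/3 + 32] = 2*v - 6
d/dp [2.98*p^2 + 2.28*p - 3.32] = 5.96*p + 2.28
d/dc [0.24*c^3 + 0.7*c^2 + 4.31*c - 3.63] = 0.72*c^2 + 1.4*c + 4.31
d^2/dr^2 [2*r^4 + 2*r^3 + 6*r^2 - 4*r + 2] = 24*r^2 + 12*r + 12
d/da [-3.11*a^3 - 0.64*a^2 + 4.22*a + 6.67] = -9.33*a^2 - 1.28*a + 4.22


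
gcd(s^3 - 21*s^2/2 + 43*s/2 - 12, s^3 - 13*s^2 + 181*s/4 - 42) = s^2 - 19*s/2 + 12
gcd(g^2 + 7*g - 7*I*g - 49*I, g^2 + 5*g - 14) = g + 7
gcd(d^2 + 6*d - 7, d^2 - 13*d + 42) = 1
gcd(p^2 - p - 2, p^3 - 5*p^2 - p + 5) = p + 1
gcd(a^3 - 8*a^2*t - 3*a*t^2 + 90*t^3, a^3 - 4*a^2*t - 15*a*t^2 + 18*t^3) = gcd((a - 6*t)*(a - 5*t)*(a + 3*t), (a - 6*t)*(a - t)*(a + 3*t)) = -a^2 + 3*a*t + 18*t^2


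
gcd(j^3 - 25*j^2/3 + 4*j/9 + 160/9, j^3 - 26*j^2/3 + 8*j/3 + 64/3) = j^2 - 20*j/3 - 32/3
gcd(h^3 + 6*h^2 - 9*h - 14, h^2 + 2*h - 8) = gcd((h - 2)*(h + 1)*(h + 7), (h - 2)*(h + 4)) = h - 2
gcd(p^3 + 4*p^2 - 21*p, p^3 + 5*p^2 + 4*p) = p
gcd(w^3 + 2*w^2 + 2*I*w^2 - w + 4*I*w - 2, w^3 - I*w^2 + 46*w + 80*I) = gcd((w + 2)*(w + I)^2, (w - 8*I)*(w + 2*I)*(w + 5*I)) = 1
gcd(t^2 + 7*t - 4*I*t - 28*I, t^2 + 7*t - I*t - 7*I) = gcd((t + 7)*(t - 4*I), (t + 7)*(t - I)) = t + 7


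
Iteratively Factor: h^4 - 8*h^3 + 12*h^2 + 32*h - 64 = (h - 2)*(h^3 - 6*h^2 + 32) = (h - 4)*(h - 2)*(h^2 - 2*h - 8) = (h - 4)^2*(h - 2)*(h + 2)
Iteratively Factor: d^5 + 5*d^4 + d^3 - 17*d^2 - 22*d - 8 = (d + 1)*(d^4 + 4*d^3 - 3*d^2 - 14*d - 8) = (d + 1)*(d + 4)*(d^3 - 3*d - 2) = (d + 1)^2*(d + 4)*(d^2 - d - 2) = (d - 2)*(d + 1)^2*(d + 4)*(d + 1)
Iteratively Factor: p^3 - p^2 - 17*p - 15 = (p + 1)*(p^2 - 2*p - 15) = (p - 5)*(p + 1)*(p + 3)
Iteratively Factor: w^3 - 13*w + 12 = (w - 1)*(w^2 + w - 12) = (w - 1)*(w + 4)*(w - 3)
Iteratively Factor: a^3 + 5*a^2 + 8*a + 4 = (a + 2)*(a^2 + 3*a + 2) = (a + 2)^2*(a + 1)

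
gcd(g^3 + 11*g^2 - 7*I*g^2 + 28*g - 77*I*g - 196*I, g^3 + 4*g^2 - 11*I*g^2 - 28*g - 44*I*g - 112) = g^2 + g*(4 - 7*I) - 28*I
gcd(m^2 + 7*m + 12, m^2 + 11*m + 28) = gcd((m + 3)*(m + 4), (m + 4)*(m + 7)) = m + 4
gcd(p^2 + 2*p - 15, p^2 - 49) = 1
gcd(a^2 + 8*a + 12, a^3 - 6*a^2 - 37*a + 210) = a + 6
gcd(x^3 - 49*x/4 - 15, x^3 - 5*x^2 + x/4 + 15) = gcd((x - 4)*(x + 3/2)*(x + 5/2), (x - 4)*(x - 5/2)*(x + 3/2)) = x^2 - 5*x/2 - 6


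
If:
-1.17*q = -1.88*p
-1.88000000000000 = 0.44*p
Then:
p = -4.27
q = -6.87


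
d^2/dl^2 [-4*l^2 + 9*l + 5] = -8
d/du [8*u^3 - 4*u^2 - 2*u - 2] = 24*u^2 - 8*u - 2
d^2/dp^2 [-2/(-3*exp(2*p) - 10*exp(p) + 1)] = 4*(4*(3*exp(p) + 5)^2*exp(p) - (6*exp(p) + 5)*(3*exp(2*p) + 10*exp(p) - 1))*exp(p)/(3*exp(2*p) + 10*exp(p) - 1)^3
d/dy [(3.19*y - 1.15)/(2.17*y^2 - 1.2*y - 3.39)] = (-6.9223*y^2 + 4.991*y - 12.1941)/(4.7089*y^4 - 5.208*y^3 - 13.2726*y^2 + 8.136*y + 11.4921)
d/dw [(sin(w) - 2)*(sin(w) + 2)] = sin(2*w)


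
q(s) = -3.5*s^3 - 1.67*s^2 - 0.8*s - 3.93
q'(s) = -10.5*s^2 - 3.34*s - 0.8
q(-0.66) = -3.12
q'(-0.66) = -3.17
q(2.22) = -52.23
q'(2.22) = -59.96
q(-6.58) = 926.15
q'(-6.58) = -433.44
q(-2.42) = 37.83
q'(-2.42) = -54.21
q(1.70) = -27.31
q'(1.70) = -36.82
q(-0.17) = -3.83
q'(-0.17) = -0.54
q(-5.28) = 468.93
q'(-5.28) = -275.89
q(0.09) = -4.02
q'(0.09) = -1.19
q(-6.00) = 696.75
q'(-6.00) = -358.76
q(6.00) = -824.85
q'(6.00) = -398.84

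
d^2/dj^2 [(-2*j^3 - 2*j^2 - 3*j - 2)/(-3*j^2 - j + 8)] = 2*(71*j^3 + 150*j^2 + 618*j + 202)/(27*j^6 + 27*j^5 - 207*j^4 - 143*j^3 + 552*j^2 + 192*j - 512)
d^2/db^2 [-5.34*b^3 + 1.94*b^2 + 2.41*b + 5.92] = 3.88 - 32.04*b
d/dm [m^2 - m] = 2*m - 1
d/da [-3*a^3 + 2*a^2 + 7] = a*(4 - 9*a)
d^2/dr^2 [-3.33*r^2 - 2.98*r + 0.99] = -6.66000000000000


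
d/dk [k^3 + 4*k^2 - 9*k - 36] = 3*k^2 + 8*k - 9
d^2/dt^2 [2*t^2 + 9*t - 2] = 4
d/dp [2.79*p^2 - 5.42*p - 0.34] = 5.58*p - 5.42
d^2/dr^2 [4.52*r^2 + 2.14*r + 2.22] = 9.04000000000000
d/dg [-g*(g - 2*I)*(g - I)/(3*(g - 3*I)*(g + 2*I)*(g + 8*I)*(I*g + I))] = (-I*g^6 - 6*g^5 + g^4*(-10 - I) + g^3*(-124 + 32*I) + g^2*(-116 + 172*I) + 288*I*g + 96)/(3*g^8 + g^7*(6 + 42*I) + g^6*(-60 + 84*I) + g^5*(-126 + 918*I) + g^4*(-1491 + 1752*I) + g^3*(-2856 + 4908*I) + g^2*(-8340 + 8064*I) + g*(-13824 + 4032*I) - 6912)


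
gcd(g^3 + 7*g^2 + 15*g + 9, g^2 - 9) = g + 3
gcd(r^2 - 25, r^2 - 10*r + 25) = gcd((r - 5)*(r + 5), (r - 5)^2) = r - 5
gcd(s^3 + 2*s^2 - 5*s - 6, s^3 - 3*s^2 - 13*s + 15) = s + 3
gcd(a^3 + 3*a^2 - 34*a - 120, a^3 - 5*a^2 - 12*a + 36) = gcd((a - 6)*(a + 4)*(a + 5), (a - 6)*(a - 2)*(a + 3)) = a - 6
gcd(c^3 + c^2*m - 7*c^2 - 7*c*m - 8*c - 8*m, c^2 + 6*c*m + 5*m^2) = c + m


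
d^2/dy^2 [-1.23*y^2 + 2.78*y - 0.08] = -2.46000000000000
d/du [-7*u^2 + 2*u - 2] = 2 - 14*u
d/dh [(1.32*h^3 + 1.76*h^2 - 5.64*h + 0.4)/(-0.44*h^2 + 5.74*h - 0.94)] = (-0.5808*h^4 + 15.1536*h^3 + 3.8984*h^2 - 2.9568*h + 3.0056)/(0.1936*h^4 - 5.0512*h^3 + 33.7748*h^2 - 10.7912*h + 0.8836)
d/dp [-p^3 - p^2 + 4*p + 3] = -3*p^2 - 2*p + 4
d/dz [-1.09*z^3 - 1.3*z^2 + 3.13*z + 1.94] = -3.27*z^2 - 2.6*z + 3.13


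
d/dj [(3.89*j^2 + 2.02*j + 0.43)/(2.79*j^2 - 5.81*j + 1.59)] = (-28.2367*j^2 + 9.9708*j + 5.7101)/(7.7841*j^4 - 32.4198*j^3 + 42.6283*j^2 - 18.4758*j + 2.5281)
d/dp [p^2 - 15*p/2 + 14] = 2*p - 15/2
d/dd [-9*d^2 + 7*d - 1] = 7 - 18*d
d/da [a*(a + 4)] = 2*a + 4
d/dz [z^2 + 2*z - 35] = 2*z + 2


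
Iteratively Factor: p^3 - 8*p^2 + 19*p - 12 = (p - 3)*(p^2 - 5*p + 4) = (p - 4)*(p - 3)*(p - 1)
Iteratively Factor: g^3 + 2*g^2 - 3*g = (g)*(g^2 + 2*g - 3) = g*(g - 1)*(g + 3)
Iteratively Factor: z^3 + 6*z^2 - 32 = (z - 2)*(z^2 + 8*z + 16) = (z - 2)*(z + 4)*(z + 4)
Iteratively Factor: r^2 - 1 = (r - 1)*(r + 1)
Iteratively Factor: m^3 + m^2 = (m + 1)*(m^2) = m*(m + 1)*(m)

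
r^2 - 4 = (r - 2)*(r + 2)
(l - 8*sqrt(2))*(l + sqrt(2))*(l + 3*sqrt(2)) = l^3 - 4*sqrt(2)*l^2 - 58*l - 48*sqrt(2)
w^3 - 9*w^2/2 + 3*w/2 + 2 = (w - 4)*(w - 1)*(w + 1/2)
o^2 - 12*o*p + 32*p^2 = (o - 8*p)*(o - 4*p)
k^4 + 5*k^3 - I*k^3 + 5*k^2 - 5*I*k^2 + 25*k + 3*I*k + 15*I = (k + 5)*(k - 3*I)*(k + I)^2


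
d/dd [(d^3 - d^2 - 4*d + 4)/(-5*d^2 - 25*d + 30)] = (-d^2 - 12*d - 4)/(5*(d^2 + 12*d + 36))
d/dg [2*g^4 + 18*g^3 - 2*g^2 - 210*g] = 8*g^3 + 54*g^2 - 4*g - 210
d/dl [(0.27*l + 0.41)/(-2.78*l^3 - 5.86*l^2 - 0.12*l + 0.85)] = (1.5012*l^3 + 5.0016*l^2 + 4.8052*l + 0.2787)/(7.7284*l^6 + 32.5816*l^5 + 35.0068*l^4 - 3.3196*l^3 - 9.9476*l^2 - 0.204*l + 0.7225)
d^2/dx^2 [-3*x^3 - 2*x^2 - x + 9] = -18*x - 4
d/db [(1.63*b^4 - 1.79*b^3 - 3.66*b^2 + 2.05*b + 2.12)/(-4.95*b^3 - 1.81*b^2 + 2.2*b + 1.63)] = (-8.0685*b^6 - 5.9006*b^5 - 4.1191*b^4 + 23.0466*b^3 + 18.3874*b^2 - 4.2572*b - 1.3225)/(24.5025*b^6 + 17.919*b^5 - 18.5039*b^4 - 24.101*b^3 - 1.0606*b^2 + 7.172*b + 2.6569)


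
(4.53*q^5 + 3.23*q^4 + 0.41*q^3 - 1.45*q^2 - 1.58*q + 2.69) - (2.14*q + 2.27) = 4.53*q^5 + 3.23*q^4 + 0.41*q^3 - 1.45*q^2 - 3.72*q + 0.42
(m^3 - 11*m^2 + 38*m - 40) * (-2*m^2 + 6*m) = -2*m^5 + 28*m^4 - 142*m^3 + 308*m^2 - 240*m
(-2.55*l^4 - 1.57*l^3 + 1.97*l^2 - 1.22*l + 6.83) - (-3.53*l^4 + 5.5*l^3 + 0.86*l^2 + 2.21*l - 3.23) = 0.98*l^4 - 7.07*l^3 + 1.11*l^2 - 3.43*l + 10.06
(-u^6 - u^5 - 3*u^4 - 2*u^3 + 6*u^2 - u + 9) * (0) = 0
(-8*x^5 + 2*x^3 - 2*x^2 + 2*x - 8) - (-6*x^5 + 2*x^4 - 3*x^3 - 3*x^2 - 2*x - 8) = -2*x^5 - 2*x^4 + 5*x^3 + x^2 + 4*x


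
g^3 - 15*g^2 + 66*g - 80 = (g - 8)*(g - 5)*(g - 2)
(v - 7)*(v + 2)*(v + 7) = v^3 + 2*v^2 - 49*v - 98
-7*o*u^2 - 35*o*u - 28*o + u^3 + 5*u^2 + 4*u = (-7*o + u)*(u + 1)*(u + 4)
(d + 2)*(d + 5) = d^2 + 7*d + 10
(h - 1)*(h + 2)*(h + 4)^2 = h^4 + 9*h^3 + 22*h^2 - 32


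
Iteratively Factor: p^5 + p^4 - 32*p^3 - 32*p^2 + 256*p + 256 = (p - 4)*(p^4 + 5*p^3 - 12*p^2 - 80*p - 64) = (p - 4)*(p + 4)*(p^3 + p^2 - 16*p - 16) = (p - 4)*(p + 4)^2*(p^2 - 3*p - 4) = (p - 4)^2*(p + 4)^2*(p + 1)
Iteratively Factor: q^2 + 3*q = (q)*(q + 3)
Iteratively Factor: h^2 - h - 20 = (h + 4)*(h - 5)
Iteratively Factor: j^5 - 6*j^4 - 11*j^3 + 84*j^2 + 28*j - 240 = (j + 3)*(j^4 - 9*j^3 + 16*j^2 + 36*j - 80) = (j - 4)*(j + 3)*(j^3 - 5*j^2 - 4*j + 20) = (j - 4)*(j - 2)*(j + 3)*(j^2 - 3*j - 10) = (j - 4)*(j - 2)*(j + 2)*(j + 3)*(j - 5)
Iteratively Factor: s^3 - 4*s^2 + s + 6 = (s - 2)*(s^2 - 2*s - 3) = (s - 3)*(s - 2)*(s + 1)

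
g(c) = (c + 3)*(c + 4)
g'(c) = 2*c + 7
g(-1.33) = 4.46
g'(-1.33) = 4.34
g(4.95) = 71.15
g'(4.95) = 16.90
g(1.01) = 20.09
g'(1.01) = 9.02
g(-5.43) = 3.47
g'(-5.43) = -3.86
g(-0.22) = 10.51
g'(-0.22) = 6.56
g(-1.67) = 3.10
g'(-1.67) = 3.66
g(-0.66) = 7.82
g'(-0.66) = 5.68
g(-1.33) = 4.46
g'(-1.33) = 4.34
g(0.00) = 12.00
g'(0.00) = 7.00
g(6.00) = 90.00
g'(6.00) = 19.00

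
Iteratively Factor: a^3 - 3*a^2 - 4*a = (a + 1)*(a^2 - 4*a) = a*(a + 1)*(a - 4)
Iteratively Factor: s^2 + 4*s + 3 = (s + 1)*(s + 3)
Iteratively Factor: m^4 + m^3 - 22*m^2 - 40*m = (m - 5)*(m^3 + 6*m^2 + 8*m) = (m - 5)*(m + 4)*(m^2 + 2*m) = (m - 5)*(m + 2)*(m + 4)*(m)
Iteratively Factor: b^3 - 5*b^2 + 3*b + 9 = (b - 3)*(b^2 - 2*b - 3) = (b - 3)*(b + 1)*(b - 3)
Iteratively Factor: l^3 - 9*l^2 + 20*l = (l - 4)*(l^2 - 5*l) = l*(l - 4)*(l - 5)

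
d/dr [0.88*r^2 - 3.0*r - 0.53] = 1.76*r - 3.0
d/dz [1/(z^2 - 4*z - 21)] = 2*(2 - z)/(-z^2 + 4*z + 21)^2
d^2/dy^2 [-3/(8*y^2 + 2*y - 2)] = 3*(16*y^2 + 4*y - (8*y + 1)^2 - 4)/(4*y^2 + y - 1)^3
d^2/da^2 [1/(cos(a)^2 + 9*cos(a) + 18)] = (-4*sin(a)^4 + 11*sin(a)^2 + 783*cos(a)/4 - 27*cos(3*a)/4 + 119)/((cos(a) + 3)^3*(cos(a) + 6)^3)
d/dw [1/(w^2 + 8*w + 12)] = 2*(-w - 4)/(w^2 + 8*w + 12)^2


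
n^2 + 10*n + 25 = (n + 5)^2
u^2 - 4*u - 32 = (u - 8)*(u + 4)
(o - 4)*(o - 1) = o^2 - 5*o + 4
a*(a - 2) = a^2 - 2*a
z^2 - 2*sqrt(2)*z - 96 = (z - 8*sqrt(2))*(z + 6*sqrt(2))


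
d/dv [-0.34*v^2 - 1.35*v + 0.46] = -0.68*v - 1.35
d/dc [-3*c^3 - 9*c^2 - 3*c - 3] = -9*c^2 - 18*c - 3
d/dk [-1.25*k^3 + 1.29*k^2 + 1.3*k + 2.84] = -3.75*k^2 + 2.58*k + 1.3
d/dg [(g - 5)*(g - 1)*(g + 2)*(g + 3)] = 4*g^3 - 3*g^2 - 38*g - 11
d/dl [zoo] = 0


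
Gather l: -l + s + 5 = -l + s + 5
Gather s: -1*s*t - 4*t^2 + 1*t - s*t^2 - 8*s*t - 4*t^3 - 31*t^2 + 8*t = s*(-t^2 - 9*t) - 4*t^3 - 35*t^2 + 9*t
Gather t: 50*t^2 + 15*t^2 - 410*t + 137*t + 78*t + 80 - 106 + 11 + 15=65*t^2 - 195*t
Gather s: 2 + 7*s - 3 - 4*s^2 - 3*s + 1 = -4*s^2 + 4*s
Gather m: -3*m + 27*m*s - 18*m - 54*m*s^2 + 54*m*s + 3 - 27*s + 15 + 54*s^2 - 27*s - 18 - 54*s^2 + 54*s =m*(-54*s^2 + 81*s - 21)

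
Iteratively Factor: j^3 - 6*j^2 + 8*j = (j - 4)*(j^2 - 2*j) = (j - 4)*(j - 2)*(j)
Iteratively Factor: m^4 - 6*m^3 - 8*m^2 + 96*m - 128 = (m - 4)*(m^3 - 2*m^2 - 16*m + 32) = (m - 4)*(m + 4)*(m^2 - 6*m + 8) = (m - 4)*(m - 2)*(m + 4)*(m - 4)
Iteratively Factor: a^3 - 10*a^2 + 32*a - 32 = (a - 4)*(a^2 - 6*a + 8) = (a - 4)^2*(a - 2)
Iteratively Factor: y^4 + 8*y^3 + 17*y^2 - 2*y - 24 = (y + 2)*(y^3 + 6*y^2 + 5*y - 12) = (y + 2)*(y + 3)*(y^2 + 3*y - 4) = (y + 2)*(y + 3)*(y + 4)*(y - 1)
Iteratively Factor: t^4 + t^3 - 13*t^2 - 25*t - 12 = (t + 1)*(t^3 - 13*t - 12) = (t + 1)^2*(t^2 - t - 12) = (t - 4)*(t + 1)^2*(t + 3)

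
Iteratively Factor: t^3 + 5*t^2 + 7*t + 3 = (t + 1)*(t^2 + 4*t + 3) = (t + 1)^2*(t + 3)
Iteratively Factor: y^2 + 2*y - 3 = (y + 3)*(y - 1)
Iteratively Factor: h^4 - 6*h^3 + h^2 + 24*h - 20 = (h - 5)*(h^3 - h^2 - 4*h + 4) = (h - 5)*(h + 2)*(h^2 - 3*h + 2) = (h - 5)*(h - 2)*(h + 2)*(h - 1)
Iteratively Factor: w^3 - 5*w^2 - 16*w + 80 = (w - 4)*(w^2 - w - 20) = (w - 4)*(w + 4)*(w - 5)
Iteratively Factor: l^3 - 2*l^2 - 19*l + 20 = (l - 5)*(l^2 + 3*l - 4) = (l - 5)*(l - 1)*(l + 4)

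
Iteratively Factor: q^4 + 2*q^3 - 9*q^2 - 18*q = (q + 3)*(q^3 - q^2 - 6*q) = (q - 3)*(q + 3)*(q^2 + 2*q) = q*(q - 3)*(q + 3)*(q + 2)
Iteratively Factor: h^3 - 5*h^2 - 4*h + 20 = (h - 2)*(h^2 - 3*h - 10) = (h - 2)*(h + 2)*(h - 5)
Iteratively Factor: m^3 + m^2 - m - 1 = (m + 1)*(m^2 - 1) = (m + 1)^2*(m - 1)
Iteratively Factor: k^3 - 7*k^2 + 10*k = (k - 2)*(k^2 - 5*k) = k*(k - 2)*(k - 5)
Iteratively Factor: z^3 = (z)*(z^2) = z^2*(z)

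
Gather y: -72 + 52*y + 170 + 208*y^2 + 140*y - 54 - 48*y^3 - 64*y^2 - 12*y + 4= -48*y^3 + 144*y^2 + 180*y + 48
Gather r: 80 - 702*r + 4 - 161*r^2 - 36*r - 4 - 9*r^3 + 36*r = -9*r^3 - 161*r^2 - 702*r + 80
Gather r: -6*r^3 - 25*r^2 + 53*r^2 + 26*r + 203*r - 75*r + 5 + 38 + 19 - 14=-6*r^3 + 28*r^2 + 154*r + 48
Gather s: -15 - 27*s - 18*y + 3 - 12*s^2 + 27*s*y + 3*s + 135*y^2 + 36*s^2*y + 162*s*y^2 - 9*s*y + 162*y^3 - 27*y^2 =s^2*(36*y - 12) + s*(162*y^2 + 18*y - 24) + 162*y^3 + 108*y^2 - 18*y - 12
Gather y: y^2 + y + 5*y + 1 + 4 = y^2 + 6*y + 5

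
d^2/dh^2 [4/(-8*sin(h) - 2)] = 8*(4*sin(h)^2 - sin(h) - 8)/(4*sin(h) + 1)^3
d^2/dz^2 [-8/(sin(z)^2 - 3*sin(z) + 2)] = 8*(4*sin(z)^3 - 5*sin(z)^2 - 10*sin(z) + 14)/((sin(z) - 2)^3*(sin(z) - 1)^2)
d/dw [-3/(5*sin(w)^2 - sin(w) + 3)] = 3*(10*sin(w) - 1)*cos(w)/(5*sin(w)^2 - sin(w) + 3)^2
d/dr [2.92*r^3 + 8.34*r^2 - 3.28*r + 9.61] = 8.76*r^2 + 16.68*r - 3.28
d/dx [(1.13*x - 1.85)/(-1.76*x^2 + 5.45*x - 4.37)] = (1.9888*x^2 - 6.512*x + 5.1444)/(3.0976*x^4 - 19.184*x^3 + 45.0849*x^2 - 47.633*x + 19.0969)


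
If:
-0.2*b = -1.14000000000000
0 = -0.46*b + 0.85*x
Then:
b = 5.70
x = 3.08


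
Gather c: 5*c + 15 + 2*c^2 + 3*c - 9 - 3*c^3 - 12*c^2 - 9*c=-3*c^3 - 10*c^2 - c + 6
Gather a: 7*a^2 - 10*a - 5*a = 7*a^2 - 15*a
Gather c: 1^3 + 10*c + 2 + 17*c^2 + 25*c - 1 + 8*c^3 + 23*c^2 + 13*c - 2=8*c^3 + 40*c^2 + 48*c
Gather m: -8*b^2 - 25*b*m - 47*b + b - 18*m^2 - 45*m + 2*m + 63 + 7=-8*b^2 - 46*b - 18*m^2 + m*(-25*b - 43) + 70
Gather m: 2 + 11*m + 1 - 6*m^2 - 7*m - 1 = -6*m^2 + 4*m + 2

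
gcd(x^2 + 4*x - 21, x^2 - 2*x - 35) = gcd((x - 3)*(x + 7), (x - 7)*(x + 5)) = 1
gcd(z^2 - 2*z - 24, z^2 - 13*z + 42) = z - 6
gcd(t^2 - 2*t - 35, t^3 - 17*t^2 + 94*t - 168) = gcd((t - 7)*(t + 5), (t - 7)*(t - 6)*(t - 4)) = t - 7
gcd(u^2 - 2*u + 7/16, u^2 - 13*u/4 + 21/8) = u - 7/4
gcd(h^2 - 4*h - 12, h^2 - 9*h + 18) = h - 6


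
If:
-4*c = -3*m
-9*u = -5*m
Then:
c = 27*u/20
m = 9*u/5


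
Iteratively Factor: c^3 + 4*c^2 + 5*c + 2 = (c + 1)*(c^2 + 3*c + 2) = (c + 1)*(c + 2)*(c + 1)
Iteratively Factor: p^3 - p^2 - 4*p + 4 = (p - 2)*(p^2 + p - 2) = (p - 2)*(p + 2)*(p - 1)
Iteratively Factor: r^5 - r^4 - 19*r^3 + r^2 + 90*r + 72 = (r + 1)*(r^4 - 2*r^3 - 17*r^2 + 18*r + 72) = (r + 1)*(r + 2)*(r^3 - 4*r^2 - 9*r + 36) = (r + 1)*(r + 2)*(r + 3)*(r^2 - 7*r + 12) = (r - 3)*(r + 1)*(r + 2)*(r + 3)*(r - 4)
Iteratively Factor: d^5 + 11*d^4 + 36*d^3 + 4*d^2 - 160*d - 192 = (d + 4)*(d^4 + 7*d^3 + 8*d^2 - 28*d - 48) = (d - 2)*(d + 4)*(d^3 + 9*d^2 + 26*d + 24) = (d - 2)*(d + 2)*(d + 4)*(d^2 + 7*d + 12) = (d - 2)*(d + 2)*(d + 4)^2*(d + 3)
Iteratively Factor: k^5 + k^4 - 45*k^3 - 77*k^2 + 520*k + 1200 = (k + 4)*(k^4 - 3*k^3 - 33*k^2 + 55*k + 300) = (k + 4)^2*(k^3 - 7*k^2 - 5*k + 75) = (k + 3)*(k + 4)^2*(k^2 - 10*k + 25) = (k - 5)*(k + 3)*(k + 4)^2*(k - 5)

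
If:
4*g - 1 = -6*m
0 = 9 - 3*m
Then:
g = -17/4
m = 3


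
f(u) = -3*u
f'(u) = -3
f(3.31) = -9.93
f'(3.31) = -3.00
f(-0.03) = 0.09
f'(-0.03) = -3.00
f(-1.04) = 3.12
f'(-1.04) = -3.00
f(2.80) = -8.40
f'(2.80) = -3.00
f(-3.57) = 10.71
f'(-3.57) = -3.00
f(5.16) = -15.48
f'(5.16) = -3.00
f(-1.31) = 3.93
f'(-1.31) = -3.00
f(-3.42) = 10.26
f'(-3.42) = -3.00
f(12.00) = -36.00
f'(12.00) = -3.00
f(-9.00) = 27.00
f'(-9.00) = -3.00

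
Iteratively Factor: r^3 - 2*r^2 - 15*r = (r - 5)*(r^2 + 3*r) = r*(r - 5)*(r + 3)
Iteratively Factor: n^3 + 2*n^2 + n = (n + 1)*(n^2 + n) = (n + 1)^2*(n)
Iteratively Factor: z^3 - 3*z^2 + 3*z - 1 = (z - 1)*(z^2 - 2*z + 1) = (z - 1)^2*(z - 1)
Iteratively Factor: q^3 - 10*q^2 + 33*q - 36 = (q - 4)*(q^2 - 6*q + 9) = (q - 4)*(q - 3)*(q - 3)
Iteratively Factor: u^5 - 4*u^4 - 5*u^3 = (u - 5)*(u^4 + u^3) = (u - 5)*(u + 1)*(u^3) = u*(u - 5)*(u + 1)*(u^2) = u^2*(u - 5)*(u + 1)*(u)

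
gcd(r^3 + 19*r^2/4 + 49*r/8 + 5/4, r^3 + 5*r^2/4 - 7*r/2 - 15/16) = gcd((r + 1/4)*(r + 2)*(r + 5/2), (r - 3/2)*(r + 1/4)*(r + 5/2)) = r^2 + 11*r/4 + 5/8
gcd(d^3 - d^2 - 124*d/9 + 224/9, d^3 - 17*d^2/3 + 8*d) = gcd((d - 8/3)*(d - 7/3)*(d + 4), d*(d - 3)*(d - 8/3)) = d - 8/3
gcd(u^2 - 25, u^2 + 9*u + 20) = u + 5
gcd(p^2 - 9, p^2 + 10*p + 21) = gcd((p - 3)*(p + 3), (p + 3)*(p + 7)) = p + 3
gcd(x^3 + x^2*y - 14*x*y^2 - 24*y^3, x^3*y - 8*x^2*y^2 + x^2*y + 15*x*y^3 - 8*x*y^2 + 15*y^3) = 1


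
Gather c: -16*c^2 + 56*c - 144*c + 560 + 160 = -16*c^2 - 88*c + 720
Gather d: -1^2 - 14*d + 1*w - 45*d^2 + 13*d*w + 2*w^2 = -45*d^2 + d*(13*w - 14) + 2*w^2 + w - 1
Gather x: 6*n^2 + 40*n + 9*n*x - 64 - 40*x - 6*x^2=6*n^2 + 40*n - 6*x^2 + x*(9*n - 40) - 64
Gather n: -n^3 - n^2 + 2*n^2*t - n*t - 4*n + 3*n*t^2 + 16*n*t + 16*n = -n^3 + n^2*(2*t - 1) + n*(3*t^2 + 15*t + 12)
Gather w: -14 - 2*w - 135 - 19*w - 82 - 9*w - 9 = -30*w - 240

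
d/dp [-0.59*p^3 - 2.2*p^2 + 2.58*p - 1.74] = -1.77*p^2 - 4.4*p + 2.58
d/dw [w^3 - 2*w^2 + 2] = w*(3*w - 4)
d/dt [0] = 0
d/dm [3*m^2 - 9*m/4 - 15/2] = 6*m - 9/4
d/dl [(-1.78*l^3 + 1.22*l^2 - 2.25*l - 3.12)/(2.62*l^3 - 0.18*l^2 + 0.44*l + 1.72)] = (-2.876*l^4 + 10.2236*l^3 + 15.4702*l^2 + 3.0736*l - 2.4972)/(6.8644*l^6 - 0.9432*l^5 + 2.338*l^4 + 8.8544*l^3 - 0.4256*l^2 + 1.5136*l + 2.9584)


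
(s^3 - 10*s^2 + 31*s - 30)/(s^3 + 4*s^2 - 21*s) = (s^2 - 7*s + 10)/(s*(s + 7))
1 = 1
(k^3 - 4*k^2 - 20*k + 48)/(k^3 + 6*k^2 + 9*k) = (k^3 - 4*k^2 - 20*k + 48)/(k*(k^2 + 6*k + 9))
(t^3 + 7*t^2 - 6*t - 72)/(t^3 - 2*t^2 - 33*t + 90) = (t + 4)/(t - 5)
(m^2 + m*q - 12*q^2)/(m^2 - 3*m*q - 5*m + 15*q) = (m + 4*q)/(m - 5)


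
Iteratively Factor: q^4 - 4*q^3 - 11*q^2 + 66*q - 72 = (q - 3)*(q^3 - q^2 - 14*q + 24) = (q - 3)*(q + 4)*(q^2 - 5*q + 6) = (q - 3)^2*(q + 4)*(q - 2)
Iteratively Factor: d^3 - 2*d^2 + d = (d)*(d^2 - 2*d + 1) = d*(d - 1)*(d - 1)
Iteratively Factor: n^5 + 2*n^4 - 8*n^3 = (n)*(n^4 + 2*n^3 - 8*n^2) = n^2*(n^3 + 2*n^2 - 8*n) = n^2*(n - 2)*(n^2 + 4*n) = n^2*(n - 2)*(n + 4)*(n)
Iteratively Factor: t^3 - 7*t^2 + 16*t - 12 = (t - 2)*(t^2 - 5*t + 6) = (t - 2)^2*(t - 3)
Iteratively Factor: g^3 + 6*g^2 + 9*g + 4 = (g + 1)*(g^2 + 5*g + 4) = (g + 1)^2*(g + 4)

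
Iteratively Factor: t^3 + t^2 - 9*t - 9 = (t + 1)*(t^2 - 9) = (t + 1)*(t + 3)*(t - 3)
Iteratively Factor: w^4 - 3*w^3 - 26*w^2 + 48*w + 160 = (w - 4)*(w^3 + w^2 - 22*w - 40) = (w - 5)*(w - 4)*(w^2 + 6*w + 8) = (w - 5)*(w - 4)*(w + 4)*(w + 2)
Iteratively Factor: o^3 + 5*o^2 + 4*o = (o)*(o^2 + 5*o + 4) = o*(o + 1)*(o + 4)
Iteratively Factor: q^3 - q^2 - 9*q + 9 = (q - 1)*(q^2 - 9) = (q - 1)*(q + 3)*(q - 3)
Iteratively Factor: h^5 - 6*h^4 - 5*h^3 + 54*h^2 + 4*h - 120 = (h + 2)*(h^4 - 8*h^3 + 11*h^2 + 32*h - 60) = (h - 5)*(h + 2)*(h^3 - 3*h^2 - 4*h + 12) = (h - 5)*(h + 2)^2*(h^2 - 5*h + 6) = (h - 5)*(h - 2)*(h + 2)^2*(h - 3)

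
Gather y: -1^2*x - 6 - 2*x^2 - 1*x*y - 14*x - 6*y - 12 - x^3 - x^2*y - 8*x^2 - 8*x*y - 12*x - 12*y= -x^3 - 10*x^2 - 27*x + y*(-x^2 - 9*x - 18) - 18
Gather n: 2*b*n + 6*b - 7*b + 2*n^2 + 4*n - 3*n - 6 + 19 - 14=-b + 2*n^2 + n*(2*b + 1) - 1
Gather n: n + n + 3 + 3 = 2*n + 6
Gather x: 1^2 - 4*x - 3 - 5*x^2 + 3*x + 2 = -5*x^2 - x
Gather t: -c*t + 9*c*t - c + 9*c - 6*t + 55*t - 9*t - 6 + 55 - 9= 8*c + t*(8*c + 40) + 40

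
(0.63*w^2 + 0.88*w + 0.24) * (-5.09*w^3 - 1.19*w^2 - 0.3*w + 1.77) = -3.2067*w^5 - 5.2289*w^4 - 2.4578*w^3 + 0.5655*w^2 + 1.4856*w + 0.4248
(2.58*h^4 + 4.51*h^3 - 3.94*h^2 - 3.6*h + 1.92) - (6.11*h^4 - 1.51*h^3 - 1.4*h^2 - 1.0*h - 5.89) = -3.53*h^4 + 6.02*h^3 - 2.54*h^2 - 2.6*h + 7.81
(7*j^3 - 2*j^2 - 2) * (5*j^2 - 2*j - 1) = 35*j^5 - 24*j^4 - 3*j^3 - 8*j^2 + 4*j + 2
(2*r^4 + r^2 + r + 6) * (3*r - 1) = 6*r^5 - 2*r^4 + 3*r^3 + 2*r^2 + 17*r - 6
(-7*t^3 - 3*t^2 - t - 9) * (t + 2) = -7*t^4 - 17*t^3 - 7*t^2 - 11*t - 18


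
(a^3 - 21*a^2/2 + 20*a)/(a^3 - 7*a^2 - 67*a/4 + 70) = 2*a/(2*a + 7)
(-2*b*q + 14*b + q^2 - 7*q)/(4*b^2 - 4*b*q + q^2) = (q - 7)/(-2*b + q)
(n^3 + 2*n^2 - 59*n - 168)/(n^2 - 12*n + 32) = (n^2 + 10*n + 21)/(n - 4)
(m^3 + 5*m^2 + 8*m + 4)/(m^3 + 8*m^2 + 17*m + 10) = (m + 2)/(m + 5)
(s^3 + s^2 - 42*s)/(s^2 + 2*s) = (s^2 + s - 42)/(s + 2)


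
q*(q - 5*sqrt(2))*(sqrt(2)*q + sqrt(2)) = sqrt(2)*q^3 - 10*q^2 + sqrt(2)*q^2 - 10*q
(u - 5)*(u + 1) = u^2 - 4*u - 5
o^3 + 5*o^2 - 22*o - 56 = (o - 4)*(o + 2)*(o + 7)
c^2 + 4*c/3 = c*(c + 4/3)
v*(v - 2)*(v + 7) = v^3 + 5*v^2 - 14*v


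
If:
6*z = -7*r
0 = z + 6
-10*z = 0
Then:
No Solution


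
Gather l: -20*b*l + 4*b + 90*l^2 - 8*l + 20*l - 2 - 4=4*b + 90*l^2 + l*(12 - 20*b) - 6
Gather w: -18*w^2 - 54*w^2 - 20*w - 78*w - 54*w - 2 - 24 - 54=-72*w^2 - 152*w - 80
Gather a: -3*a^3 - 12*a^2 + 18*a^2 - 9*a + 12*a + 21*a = -3*a^3 + 6*a^2 + 24*a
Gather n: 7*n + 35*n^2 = 35*n^2 + 7*n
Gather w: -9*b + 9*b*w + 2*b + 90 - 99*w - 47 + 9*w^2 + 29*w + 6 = -7*b + 9*w^2 + w*(9*b - 70) + 49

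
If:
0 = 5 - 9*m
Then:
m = 5/9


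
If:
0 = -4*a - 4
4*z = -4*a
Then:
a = -1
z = 1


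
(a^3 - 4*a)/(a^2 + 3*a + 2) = a*(a - 2)/(a + 1)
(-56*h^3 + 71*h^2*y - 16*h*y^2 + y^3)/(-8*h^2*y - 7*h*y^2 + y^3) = (7*h^2 - 8*h*y + y^2)/(y*(h + y))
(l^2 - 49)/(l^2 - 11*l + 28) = (l + 7)/(l - 4)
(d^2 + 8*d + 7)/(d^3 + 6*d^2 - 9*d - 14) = 1/(d - 2)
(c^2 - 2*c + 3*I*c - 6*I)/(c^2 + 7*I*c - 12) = (c - 2)/(c + 4*I)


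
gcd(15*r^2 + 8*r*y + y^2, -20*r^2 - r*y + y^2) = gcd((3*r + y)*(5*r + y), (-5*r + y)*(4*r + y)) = 1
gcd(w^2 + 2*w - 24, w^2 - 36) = w + 6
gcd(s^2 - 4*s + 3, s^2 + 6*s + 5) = 1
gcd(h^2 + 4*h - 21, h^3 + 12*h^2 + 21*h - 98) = h + 7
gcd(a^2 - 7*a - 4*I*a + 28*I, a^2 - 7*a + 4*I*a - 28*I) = a - 7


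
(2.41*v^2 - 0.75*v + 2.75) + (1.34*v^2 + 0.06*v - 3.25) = 3.75*v^2 - 0.69*v - 0.5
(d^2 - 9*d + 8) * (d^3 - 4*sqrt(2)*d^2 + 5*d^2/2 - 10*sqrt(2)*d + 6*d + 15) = d^5 - 13*d^4/2 - 4*sqrt(2)*d^4 - 17*d^3/2 + 26*sqrt(2)*d^3 - 19*d^2 + 58*sqrt(2)*d^2 - 80*sqrt(2)*d - 87*d + 120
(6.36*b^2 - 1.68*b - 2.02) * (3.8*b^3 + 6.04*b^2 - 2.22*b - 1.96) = 24.168*b^5 + 32.0304*b^4 - 31.9424*b^3 - 20.9368*b^2 + 7.7772*b + 3.9592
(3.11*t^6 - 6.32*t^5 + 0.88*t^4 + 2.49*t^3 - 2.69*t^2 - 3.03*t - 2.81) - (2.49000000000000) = 3.11*t^6 - 6.32*t^5 + 0.88*t^4 + 2.49*t^3 - 2.69*t^2 - 3.03*t - 5.3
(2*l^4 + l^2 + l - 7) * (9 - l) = -2*l^5 + 18*l^4 - l^3 + 8*l^2 + 16*l - 63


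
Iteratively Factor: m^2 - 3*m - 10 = (m + 2)*(m - 5)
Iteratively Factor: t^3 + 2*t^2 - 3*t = (t + 3)*(t^2 - t) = t*(t + 3)*(t - 1)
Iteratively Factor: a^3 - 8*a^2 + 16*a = (a)*(a^2 - 8*a + 16) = a*(a - 4)*(a - 4)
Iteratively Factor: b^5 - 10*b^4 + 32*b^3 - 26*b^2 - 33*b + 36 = (b + 1)*(b^4 - 11*b^3 + 43*b^2 - 69*b + 36) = (b - 1)*(b + 1)*(b^3 - 10*b^2 + 33*b - 36) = (b - 3)*(b - 1)*(b + 1)*(b^2 - 7*b + 12) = (b - 3)^2*(b - 1)*(b + 1)*(b - 4)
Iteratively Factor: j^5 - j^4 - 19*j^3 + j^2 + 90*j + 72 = (j - 4)*(j^4 + 3*j^3 - 7*j^2 - 27*j - 18) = (j - 4)*(j + 2)*(j^3 + j^2 - 9*j - 9) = (j - 4)*(j - 3)*(j + 2)*(j^2 + 4*j + 3) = (j - 4)*(j - 3)*(j + 2)*(j + 3)*(j + 1)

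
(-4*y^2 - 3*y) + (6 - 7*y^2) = -11*y^2 - 3*y + 6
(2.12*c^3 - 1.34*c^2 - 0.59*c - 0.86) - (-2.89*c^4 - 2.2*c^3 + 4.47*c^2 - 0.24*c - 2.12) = 2.89*c^4 + 4.32*c^3 - 5.81*c^2 - 0.35*c + 1.26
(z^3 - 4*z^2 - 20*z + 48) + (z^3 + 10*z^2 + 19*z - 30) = 2*z^3 + 6*z^2 - z + 18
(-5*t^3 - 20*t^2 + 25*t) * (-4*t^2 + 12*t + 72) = 20*t^5 + 20*t^4 - 700*t^3 - 1140*t^2 + 1800*t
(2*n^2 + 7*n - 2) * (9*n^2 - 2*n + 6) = 18*n^4 + 59*n^3 - 20*n^2 + 46*n - 12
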